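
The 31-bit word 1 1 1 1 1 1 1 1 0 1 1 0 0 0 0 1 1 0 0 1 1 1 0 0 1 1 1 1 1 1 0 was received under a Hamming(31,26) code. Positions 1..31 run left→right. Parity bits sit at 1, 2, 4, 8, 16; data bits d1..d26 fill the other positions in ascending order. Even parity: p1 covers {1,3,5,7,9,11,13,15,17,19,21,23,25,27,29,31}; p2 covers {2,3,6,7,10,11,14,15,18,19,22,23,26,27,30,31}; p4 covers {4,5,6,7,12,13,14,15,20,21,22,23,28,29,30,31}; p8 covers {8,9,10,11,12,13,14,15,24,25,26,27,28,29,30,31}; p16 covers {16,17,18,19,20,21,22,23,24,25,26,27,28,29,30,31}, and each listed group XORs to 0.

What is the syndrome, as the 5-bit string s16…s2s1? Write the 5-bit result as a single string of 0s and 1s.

s1 (pos 1,3,5,7,9,11,13,15,17,19,21,23,25,27,29,31): 1⊕1⊕1⊕1⊕0⊕1⊕0⊕0⊕1⊕0⊕1⊕0⊕1⊕1⊕1⊕0 = 0
s2 (pos 2,3,6,7,10,11,14,15,18,19,22,23,26,27,30,31): 1⊕1⊕1⊕1⊕1⊕1⊕0⊕0⊕0⊕0⊕1⊕0⊕1⊕1⊕1⊕0 = 0
s4 (pos 4,5,6,7,12,13,14,15,20,21,22,23,28,29,30,31): 1⊕1⊕1⊕1⊕0⊕0⊕0⊕0⊕1⊕1⊕1⊕0⊕1⊕1⊕1⊕0 = 0
s8 (pos 8,9,10,11,12,13,14,15,24,25,26,27,28,29,30,31): 1⊕0⊕1⊕1⊕0⊕0⊕0⊕0⊕0⊕1⊕1⊕1⊕1⊕1⊕1⊕0 = 1
s16 (pos 16,17,18,19,20,21,22,23,24,25,26,27,28,29,30,31): 1⊕1⊕0⊕0⊕1⊕1⊕1⊕0⊕0⊕1⊕1⊕1⊕1⊕1⊕1⊕0 = 1
Syndrome s16…s1 = 11000 → error at position 24.

11000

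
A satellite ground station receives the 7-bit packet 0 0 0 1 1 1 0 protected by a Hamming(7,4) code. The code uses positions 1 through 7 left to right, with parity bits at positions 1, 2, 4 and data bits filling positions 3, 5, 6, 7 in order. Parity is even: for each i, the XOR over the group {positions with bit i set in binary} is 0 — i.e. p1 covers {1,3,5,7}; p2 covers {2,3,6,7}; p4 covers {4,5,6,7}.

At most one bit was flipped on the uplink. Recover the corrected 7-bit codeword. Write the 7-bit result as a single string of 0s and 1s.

0001111

s1 (pos 1,3,5,7): 0⊕0⊕1⊕0 = 1
s2 (pos 2,3,6,7): 0⊕0⊕1⊕0 = 1
s4 (pos 4,5,6,7): 1⊕1⊕1⊕0 = 1
Syndrome s4…s1 = 111 → error at position 7.
Flip position 7: 0001110 → 0001111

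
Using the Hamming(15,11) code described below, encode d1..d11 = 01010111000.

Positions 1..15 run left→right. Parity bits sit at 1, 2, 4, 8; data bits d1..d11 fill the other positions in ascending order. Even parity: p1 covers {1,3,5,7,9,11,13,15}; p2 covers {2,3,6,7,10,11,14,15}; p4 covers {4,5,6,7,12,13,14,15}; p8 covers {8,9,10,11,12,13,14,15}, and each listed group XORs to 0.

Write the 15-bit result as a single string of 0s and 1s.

Place data at non-parity positions: p1 p2 0 p4 1 0 1 p8 0 1 1 1 0 0 0
p1 (pos 1,3,5,7,9,11,13,15): XOR of data positions = 0⊕1⊕1⊕0⊕1⊕0⊕0 = 1
p2 (pos 2,3,6,7,10,11,14,15): XOR of data positions = 0⊕0⊕1⊕1⊕1⊕0⊕0 = 1
p4 (pos 4,5,6,7,12,13,14,15): XOR of data positions = 1⊕0⊕1⊕1⊕0⊕0⊕0 = 1
p8 (pos 8,9,10,11,12,13,14,15): XOR of data positions = 0⊕1⊕1⊕1⊕0⊕0⊕0 = 1
Codeword: 110110110111000

110110110111000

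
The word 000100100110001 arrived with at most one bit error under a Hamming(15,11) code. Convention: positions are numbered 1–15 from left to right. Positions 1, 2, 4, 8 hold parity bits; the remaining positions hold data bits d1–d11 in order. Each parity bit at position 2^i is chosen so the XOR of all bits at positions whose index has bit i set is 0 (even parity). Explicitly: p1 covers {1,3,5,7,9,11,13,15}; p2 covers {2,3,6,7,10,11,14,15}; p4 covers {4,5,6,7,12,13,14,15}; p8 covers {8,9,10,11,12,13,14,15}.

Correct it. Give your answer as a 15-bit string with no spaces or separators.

000100100110101

s1 (pos 1,3,5,7,9,11,13,15): 0⊕0⊕0⊕1⊕0⊕1⊕0⊕1 = 1
s2 (pos 2,3,6,7,10,11,14,15): 0⊕0⊕0⊕1⊕1⊕1⊕0⊕1 = 0
s4 (pos 4,5,6,7,12,13,14,15): 1⊕0⊕0⊕1⊕0⊕0⊕0⊕1 = 1
s8 (pos 8,9,10,11,12,13,14,15): 0⊕0⊕1⊕1⊕0⊕0⊕0⊕1 = 1
Syndrome s8…s1 = 1101 → error at position 13.
Flip position 13: 000100100110001 → 000100100110101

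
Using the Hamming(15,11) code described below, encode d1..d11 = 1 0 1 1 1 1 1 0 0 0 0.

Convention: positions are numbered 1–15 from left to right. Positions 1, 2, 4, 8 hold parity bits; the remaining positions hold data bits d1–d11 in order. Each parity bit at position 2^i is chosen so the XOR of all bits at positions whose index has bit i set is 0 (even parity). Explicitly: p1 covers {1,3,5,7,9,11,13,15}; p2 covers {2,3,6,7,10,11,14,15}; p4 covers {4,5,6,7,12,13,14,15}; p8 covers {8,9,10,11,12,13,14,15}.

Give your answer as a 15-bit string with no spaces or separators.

011001111110000

Place data at non-parity positions: p1 p2 1 p4 0 1 1 p8 1 1 1 0 0 0 0
p1 (pos 1,3,5,7,9,11,13,15): XOR of data positions = 1⊕0⊕1⊕1⊕1⊕0⊕0 = 0
p2 (pos 2,3,6,7,10,11,14,15): XOR of data positions = 1⊕1⊕1⊕1⊕1⊕0⊕0 = 1
p4 (pos 4,5,6,7,12,13,14,15): XOR of data positions = 0⊕1⊕1⊕0⊕0⊕0⊕0 = 0
p8 (pos 8,9,10,11,12,13,14,15): XOR of data positions = 1⊕1⊕1⊕0⊕0⊕0⊕0 = 1
Codeword: 011001111110000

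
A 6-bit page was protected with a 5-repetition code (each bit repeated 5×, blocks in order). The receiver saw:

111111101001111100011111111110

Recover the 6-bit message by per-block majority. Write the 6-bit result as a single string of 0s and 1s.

111011

Block 1 (11111): 5 ones → 1
Block 2 (11010): 3 ones → 1
Block 3 (01111): 4 ones → 1
Block 4 (10001): 2 ones → 0
Block 5 (11111): 5 ones → 1
Block 6 (11110): 4 ones → 1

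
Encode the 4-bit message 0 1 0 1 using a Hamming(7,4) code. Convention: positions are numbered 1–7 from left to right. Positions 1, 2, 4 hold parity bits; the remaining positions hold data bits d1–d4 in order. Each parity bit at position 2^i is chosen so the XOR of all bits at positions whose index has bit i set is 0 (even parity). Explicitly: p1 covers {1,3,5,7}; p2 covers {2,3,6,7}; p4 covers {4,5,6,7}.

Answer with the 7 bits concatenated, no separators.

0100101

Place data at non-parity positions: p1 p2 0 p4 1 0 1
p1 (pos 1,3,5,7): XOR of data positions = 0⊕1⊕1 = 0
p2 (pos 2,3,6,7): XOR of data positions = 0⊕0⊕1 = 1
p4 (pos 4,5,6,7): XOR of data positions = 1⊕0⊕1 = 0
Codeword: 0100101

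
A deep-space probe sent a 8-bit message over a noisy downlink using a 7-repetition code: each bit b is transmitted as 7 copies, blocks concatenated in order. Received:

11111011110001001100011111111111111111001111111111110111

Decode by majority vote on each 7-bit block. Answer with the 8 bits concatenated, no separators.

Block 1 (1111101): 6 ones → 1
Block 2 (1110001): 4 ones → 1
Block 3 (0011000): 2 ones → 0
Block 4 (1111111): 7 ones → 1
Block 5 (1111111): 7 ones → 1
Block 6 (1110011): 5 ones → 1
Block 7 (1111111): 7 ones → 1
Block 8 (1110111): 6 ones → 1

11011111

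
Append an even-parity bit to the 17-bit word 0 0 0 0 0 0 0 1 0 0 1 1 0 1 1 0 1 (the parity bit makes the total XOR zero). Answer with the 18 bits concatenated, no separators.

000000010011011010

XOR of the 17 data bits: 0⊕0⊕0⊕0⊕0⊕0⊕0⊕1⊕0⊕0⊕1⊕1⊕0⊕1⊕1⊕0⊕1 = 0
Parity bit = 0 (so all 18 bits XOR to 0).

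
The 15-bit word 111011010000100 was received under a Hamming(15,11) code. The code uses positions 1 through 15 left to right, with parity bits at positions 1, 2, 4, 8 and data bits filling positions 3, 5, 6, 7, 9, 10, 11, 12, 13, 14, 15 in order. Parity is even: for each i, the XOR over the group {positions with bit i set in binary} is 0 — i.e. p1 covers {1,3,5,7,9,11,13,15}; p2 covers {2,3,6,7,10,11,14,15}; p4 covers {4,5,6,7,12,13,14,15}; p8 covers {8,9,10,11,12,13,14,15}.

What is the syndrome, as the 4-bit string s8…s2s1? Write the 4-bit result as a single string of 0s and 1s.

s1 (pos 1,3,5,7,9,11,13,15): 1⊕1⊕1⊕0⊕0⊕0⊕1⊕0 = 0
s2 (pos 2,3,6,7,10,11,14,15): 1⊕1⊕1⊕0⊕0⊕0⊕0⊕0 = 1
s4 (pos 4,5,6,7,12,13,14,15): 0⊕1⊕1⊕0⊕0⊕1⊕0⊕0 = 1
s8 (pos 8,9,10,11,12,13,14,15): 1⊕0⊕0⊕0⊕0⊕1⊕0⊕0 = 0
Syndrome s8…s1 = 0110 → error at position 6.

0110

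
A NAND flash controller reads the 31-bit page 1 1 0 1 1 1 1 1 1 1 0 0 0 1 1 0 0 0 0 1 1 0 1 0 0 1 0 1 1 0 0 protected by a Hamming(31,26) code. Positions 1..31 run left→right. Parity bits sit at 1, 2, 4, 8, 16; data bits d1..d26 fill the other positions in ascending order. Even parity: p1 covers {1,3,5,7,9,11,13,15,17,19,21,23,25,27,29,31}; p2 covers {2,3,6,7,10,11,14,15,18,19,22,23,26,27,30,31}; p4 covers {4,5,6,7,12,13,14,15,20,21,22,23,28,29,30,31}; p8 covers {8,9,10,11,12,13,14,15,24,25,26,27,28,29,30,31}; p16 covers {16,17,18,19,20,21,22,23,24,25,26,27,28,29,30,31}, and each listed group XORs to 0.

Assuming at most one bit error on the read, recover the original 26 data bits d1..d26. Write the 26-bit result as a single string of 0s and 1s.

01111100011000110100101100

s1 (pos 1,3,5,7,9,11,13,15,17,19,21,23,25,27,29,31): 1⊕0⊕1⊕1⊕1⊕0⊕0⊕1⊕0⊕0⊕1⊕1⊕0⊕0⊕1⊕0 = 0
s2 (pos 2,3,6,7,10,11,14,15,18,19,22,23,26,27,30,31): 1⊕0⊕1⊕1⊕1⊕0⊕1⊕1⊕0⊕0⊕0⊕1⊕1⊕0⊕0⊕0 = 0
s4 (pos 4,5,6,7,12,13,14,15,20,21,22,23,28,29,30,31): 1⊕1⊕1⊕1⊕0⊕0⊕1⊕1⊕1⊕1⊕0⊕1⊕1⊕1⊕0⊕0 = 1
s8 (pos 8,9,10,11,12,13,14,15,24,25,26,27,28,29,30,31): 1⊕1⊕1⊕0⊕0⊕0⊕1⊕1⊕0⊕0⊕1⊕0⊕1⊕1⊕0⊕0 = 0
s16 (pos 16,17,18,19,20,21,22,23,24,25,26,27,28,29,30,31): 0⊕0⊕0⊕0⊕1⊕1⊕0⊕1⊕0⊕0⊕1⊕0⊕1⊕1⊕0⊕0 = 0
Syndrome s16…s1 = 00100 → error at position 4.
Flip position 4: 1101111111000110000110100101100 → 1100111111000110000110100101100
Read data bits from positions 3,5,6,7,9,10,11,12,13,14,15,17,18,19,20,21,22,23,24,25,26,27,28,29,30,31: 01111100011000110100101100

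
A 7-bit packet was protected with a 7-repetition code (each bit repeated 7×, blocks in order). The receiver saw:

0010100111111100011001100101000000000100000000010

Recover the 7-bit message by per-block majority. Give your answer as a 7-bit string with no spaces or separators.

0101000

Block 1 (0010100): 2 ones → 0
Block 2 (1111111): 7 ones → 1
Block 3 (0001100): 2 ones → 0
Block 4 (1100101): 4 ones → 1
Block 5 (0000000): 0 ones → 0
Block 6 (0010000): 1 one → 0
Block 7 (0000010): 1 one → 0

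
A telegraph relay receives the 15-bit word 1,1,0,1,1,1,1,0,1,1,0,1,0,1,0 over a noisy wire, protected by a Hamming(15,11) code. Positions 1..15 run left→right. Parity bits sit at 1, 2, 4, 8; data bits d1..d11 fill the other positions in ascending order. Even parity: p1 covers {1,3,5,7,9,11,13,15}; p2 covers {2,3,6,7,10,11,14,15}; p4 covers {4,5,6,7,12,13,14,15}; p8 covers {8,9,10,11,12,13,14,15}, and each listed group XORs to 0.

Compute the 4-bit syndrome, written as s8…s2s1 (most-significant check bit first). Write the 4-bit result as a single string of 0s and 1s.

s1 (pos 1,3,5,7,9,11,13,15): 1⊕0⊕1⊕1⊕1⊕0⊕0⊕0 = 0
s2 (pos 2,3,6,7,10,11,14,15): 1⊕0⊕1⊕1⊕1⊕0⊕1⊕0 = 1
s4 (pos 4,5,6,7,12,13,14,15): 1⊕1⊕1⊕1⊕1⊕0⊕1⊕0 = 0
s8 (pos 8,9,10,11,12,13,14,15): 0⊕1⊕1⊕0⊕1⊕0⊕1⊕0 = 0
Syndrome s8…s1 = 0010 → error at position 2.

0010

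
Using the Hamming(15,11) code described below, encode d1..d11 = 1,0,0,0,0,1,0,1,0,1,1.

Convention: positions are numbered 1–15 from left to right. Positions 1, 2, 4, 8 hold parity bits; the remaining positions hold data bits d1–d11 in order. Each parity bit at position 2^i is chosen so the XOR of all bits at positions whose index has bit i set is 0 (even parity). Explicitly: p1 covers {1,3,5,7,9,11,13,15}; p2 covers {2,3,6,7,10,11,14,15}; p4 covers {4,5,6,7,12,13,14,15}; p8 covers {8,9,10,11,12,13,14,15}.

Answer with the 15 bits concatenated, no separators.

Place data at non-parity positions: p1 p2 1 p4 0 0 0 p8 0 1 0 1 0 1 1
p1 (pos 1,3,5,7,9,11,13,15): XOR of data positions = 1⊕0⊕0⊕0⊕0⊕0⊕1 = 0
p2 (pos 2,3,6,7,10,11,14,15): XOR of data positions = 1⊕0⊕0⊕1⊕0⊕1⊕1 = 0
p4 (pos 4,5,6,7,12,13,14,15): XOR of data positions = 0⊕0⊕0⊕1⊕0⊕1⊕1 = 1
p8 (pos 8,9,10,11,12,13,14,15): XOR of data positions = 0⊕1⊕0⊕1⊕0⊕1⊕1 = 0
Codeword: 001100000101011

001100000101011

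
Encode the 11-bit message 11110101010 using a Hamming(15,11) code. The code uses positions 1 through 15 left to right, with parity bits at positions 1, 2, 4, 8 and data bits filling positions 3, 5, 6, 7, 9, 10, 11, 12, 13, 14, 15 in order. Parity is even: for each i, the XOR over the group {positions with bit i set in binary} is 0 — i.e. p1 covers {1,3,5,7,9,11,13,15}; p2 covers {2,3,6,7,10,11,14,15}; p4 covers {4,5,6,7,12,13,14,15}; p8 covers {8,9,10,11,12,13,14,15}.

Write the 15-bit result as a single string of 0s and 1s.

111111110101010

Place data at non-parity positions: p1 p2 1 p4 1 1 1 p8 0 1 0 1 0 1 0
p1 (pos 1,3,5,7,9,11,13,15): XOR of data positions = 1⊕1⊕1⊕0⊕0⊕0⊕0 = 1
p2 (pos 2,3,6,7,10,11,14,15): XOR of data positions = 1⊕1⊕1⊕1⊕0⊕1⊕0 = 1
p4 (pos 4,5,6,7,12,13,14,15): XOR of data positions = 1⊕1⊕1⊕1⊕0⊕1⊕0 = 1
p8 (pos 8,9,10,11,12,13,14,15): XOR of data positions = 0⊕1⊕0⊕1⊕0⊕1⊕0 = 1
Codeword: 111111110101010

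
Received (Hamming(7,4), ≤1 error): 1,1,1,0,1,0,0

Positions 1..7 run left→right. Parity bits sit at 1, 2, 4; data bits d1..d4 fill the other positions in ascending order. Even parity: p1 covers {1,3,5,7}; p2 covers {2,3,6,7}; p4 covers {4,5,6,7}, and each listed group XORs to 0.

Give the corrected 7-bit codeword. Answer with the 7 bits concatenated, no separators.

s1 (pos 1,3,5,7): 1⊕1⊕1⊕0 = 1
s2 (pos 2,3,6,7): 1⊕1⊕0⊕0 = 0
s4 (pos 4,5,6,7): 0⊕1⊕0⊕0 = 1
Syndrome s4…s1 = 101 → error at position 5.
Flip position 5: 1110100 → 1110000

1110000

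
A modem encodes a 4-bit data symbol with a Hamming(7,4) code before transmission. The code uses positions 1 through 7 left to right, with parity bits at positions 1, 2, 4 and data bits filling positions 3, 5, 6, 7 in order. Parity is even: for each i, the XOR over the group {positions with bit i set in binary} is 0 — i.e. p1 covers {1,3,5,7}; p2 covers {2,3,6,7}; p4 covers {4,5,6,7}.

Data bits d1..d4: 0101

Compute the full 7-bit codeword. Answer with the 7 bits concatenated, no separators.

0100101

Place data at non-parity positions: p1 p2 0 p4 1 0 1
p1 (pos 1,3,5,7): XOR of data positions = 0⊕1⊕1 = 0
p2 (pos 2,3,6,7): XOR of data positions = 0⊕0⊕1 = 1
p4 (pos 4,5,6,7): XOR of data positions = 1⊕0⊕1 = 0
Codeword: 0100101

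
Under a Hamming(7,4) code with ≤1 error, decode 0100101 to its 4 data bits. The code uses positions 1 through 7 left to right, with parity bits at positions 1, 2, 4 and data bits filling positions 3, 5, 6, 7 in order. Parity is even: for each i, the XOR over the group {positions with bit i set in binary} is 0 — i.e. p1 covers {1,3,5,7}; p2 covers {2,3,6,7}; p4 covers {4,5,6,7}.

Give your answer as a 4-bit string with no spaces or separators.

0101

s1 (pos 1,3,5,7): 0⊕0⊕1⊕1 = 0
s2 (pos 2,3,6,7): 1⊕0⊕0⊕1 = 0
s4 (pos 4,5,6,7): 0⊕1⊕0⊕1 = 0
Syndrome s4…s1 = 000 → no error.
Read data bits from positions 3,5,6,7: 0101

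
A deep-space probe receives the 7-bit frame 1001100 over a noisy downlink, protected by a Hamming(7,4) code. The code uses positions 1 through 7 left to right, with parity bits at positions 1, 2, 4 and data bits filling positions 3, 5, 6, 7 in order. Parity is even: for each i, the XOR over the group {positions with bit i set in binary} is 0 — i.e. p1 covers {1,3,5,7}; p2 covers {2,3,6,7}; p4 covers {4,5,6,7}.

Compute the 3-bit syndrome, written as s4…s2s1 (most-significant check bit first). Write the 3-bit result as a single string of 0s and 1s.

s1 (pos 1,3,5,7): 1⊕0⊕1⊕0 = 0
s2 (pos 2,3,6,7): 0⊕0⊕0⊕0 = 0
s4 (pos 4,5,6,7): 1⊕1⊕0⊕0 = 0
Syndrome s4…s1 = 000 → no error.

000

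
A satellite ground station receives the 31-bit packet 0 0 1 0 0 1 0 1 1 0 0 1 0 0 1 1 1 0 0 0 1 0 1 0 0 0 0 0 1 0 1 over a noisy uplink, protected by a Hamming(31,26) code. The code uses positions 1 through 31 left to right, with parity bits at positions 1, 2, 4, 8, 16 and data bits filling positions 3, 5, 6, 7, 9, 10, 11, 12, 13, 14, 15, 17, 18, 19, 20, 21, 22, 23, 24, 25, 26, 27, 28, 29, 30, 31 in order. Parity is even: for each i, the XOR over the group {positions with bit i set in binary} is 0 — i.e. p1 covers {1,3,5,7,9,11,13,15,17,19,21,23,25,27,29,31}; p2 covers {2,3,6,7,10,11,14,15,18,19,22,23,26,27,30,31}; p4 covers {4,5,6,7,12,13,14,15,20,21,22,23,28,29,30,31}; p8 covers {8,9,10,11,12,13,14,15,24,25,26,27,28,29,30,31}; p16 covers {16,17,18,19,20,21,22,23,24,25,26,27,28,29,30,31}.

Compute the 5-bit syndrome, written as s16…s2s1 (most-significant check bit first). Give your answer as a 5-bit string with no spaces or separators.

00110

s1 (pos 1,3,5,7,9,11,13,15,17,19,21,23,25,27,29,31): 0⊕1⊕0⊕0⊕1⊕0⊕0⊕1⊕1⊕0⊕1⊕1⊕0⊕0⊕1⊕1 = 0
s2 (pos 2,3,6,7,10,11,14,15,18,19,22,23,26,27,30,31): 0⊕1⊕1⊕0⊕0⊕0⊕0⊕1⊕0⊕0⊕0⊕1⊕0⊕0⊕0⊕1 = 1
s4 (pos 4,5,6,7,12,13,14,15,20,21,22,23,28,29,30,31): 0⊕0⊕1⊕0⊕1⊕0⊕0⊕1⊕0⊕1⊕0⊕1⊕0⊕1⊕0⊕1 = 1
s8 (pos 8,9,10,11,12,13,14,15,24,25,26,27,28,29,30,31): 1⊕1⊕0⊕0⊕1⊕0⊕0⊕1⊕0⊕0⊕0⊕0⊕0⊕1⊕0⊕1 = 0
s16 (pos 16,17,18,19,20,21,22,23,24,25,26,27,28,29,30,31): 1⊕1⊕0⊕0⊕0⊕1⊕0⊕1⊕0⊕0⊕0⊕0⊕0⊕1⊕0⊕1 = 0
Syndrome s16…s1 = 00110 → error at position 6.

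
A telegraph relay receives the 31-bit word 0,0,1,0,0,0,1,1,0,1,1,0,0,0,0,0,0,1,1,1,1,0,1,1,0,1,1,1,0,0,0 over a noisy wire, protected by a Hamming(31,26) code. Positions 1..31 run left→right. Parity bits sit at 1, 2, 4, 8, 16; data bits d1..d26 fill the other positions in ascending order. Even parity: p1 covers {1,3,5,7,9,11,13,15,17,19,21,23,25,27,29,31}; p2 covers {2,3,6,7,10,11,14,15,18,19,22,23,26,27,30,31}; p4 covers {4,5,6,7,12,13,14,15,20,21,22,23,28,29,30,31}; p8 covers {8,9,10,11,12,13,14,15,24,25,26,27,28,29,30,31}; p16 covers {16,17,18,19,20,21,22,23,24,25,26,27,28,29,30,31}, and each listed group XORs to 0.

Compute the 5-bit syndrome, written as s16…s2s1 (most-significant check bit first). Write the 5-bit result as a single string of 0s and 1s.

s1 (pos 1,3,5,7,9,11,13,15,17,19,21,23,25,27,29,31): 0⊕1⊕0⊕1⊕0⊕1⊕0⊕0⊕0⊕1⊕1⊕1⊕0⊕1⊕0⊕0 = 1
s2 (pos 2,3,6,7,10,11,14,15,18,19,22,23,26,27,30,31): 0⊕1⊕0⊕1⊕1⊕1⊕0⊕0⊕1⊕1⊕0⊕1⊕1⊕1⊕0⊕0 = 1
s4 (pos 4,5,6,7,12,13,14,15,20,21,22,23,28,29,30,31): 0⊕0⊕0⊕1⊕0⊕0⊕0⊕0⊕1⊕1⊕0⊕1⊕1⊕0⊕0⊕0 = 1
s8 (pos 8,9,10,11,12,13,14,15,24,25,26,27,28,29,30,31): 1⊕0⊕1⊕1⊕0⊕0⊕0⊕0⊕1⊕0⊕1⊕1⊕1⊕0⊕0⊕0 = 1
s16 (pos 16,17,18,19,20,21,22,23,24,25,26,27,28,29,30,31): 0⊕0⊕1⊕1⊕1⊕1⊕0⊕1⊕1⊕0⊕1⊕1⊕1⊕0⊕0⊕0 = 1
Syndrome s16…s1 = 11111 → error at position 31.

11111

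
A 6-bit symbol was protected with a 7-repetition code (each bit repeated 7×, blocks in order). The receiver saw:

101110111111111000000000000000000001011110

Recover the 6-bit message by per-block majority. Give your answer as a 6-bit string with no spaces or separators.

110001

Block 1 (1011101): 5 ones → 1
Block 2 (1111111): 7 ones → 1
Block 3 (1000000): 1 one → 0
Block 4 (0000000): 0 ones → 0
Block 5 (0000000): 0 ones → 0
Block 6 (1011110): 5 ones → 1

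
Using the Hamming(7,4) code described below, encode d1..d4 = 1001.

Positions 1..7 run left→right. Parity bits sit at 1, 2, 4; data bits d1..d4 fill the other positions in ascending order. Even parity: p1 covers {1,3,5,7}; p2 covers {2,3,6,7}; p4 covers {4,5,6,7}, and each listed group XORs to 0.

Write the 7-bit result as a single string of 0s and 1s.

0011001

Place data at non-parity positions: p1 p2 1 p4 0 0 1
p1 (pos 1,3,5,7): XOR of data positions = 1⊕0⊕1 = 0
p2 (pos 2,3,6,7): XOR of data positions = 1⊕0⊕1 = 0
p4 (pos 4,5,6,7): XOR of data positions = 0⊕0⊕1 = 1
Codeword: 0011001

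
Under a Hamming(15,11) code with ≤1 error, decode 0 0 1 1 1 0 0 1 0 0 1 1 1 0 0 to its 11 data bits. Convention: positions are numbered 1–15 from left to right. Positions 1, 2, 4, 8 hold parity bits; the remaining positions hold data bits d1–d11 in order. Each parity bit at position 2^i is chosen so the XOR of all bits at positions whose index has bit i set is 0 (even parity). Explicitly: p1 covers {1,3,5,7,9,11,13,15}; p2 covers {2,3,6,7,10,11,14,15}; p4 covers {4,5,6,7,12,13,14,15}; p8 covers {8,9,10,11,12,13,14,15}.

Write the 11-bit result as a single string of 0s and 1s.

11000011100

s1 (pos 1,3,5,7,9,11,13,15): 0⊕1⊕1⊕0⊕0⊕1⊕1⊕0 = 0
s2 (pos 2,3,6,7,10,11,14,15): 0⊕1⊕0⊕0⊕0⊕1⊕0⊕0 = 0
s4 (pos 4,5,6,7,12,13,14,15): 1⊕1⊕0⊕0⊕1⊕1⊕0⊕0 = 0
s8 (pos 8,9,10,11,12,13,14,15): 1⊕0⊕0⊕1⊕1⊕1⊕0⊕0 = 0
Syndrome s8…s1 = 0000 → no error.
Read data bits from positions 3,5,6,7,9,10,11,12,13,14,15: 11000011100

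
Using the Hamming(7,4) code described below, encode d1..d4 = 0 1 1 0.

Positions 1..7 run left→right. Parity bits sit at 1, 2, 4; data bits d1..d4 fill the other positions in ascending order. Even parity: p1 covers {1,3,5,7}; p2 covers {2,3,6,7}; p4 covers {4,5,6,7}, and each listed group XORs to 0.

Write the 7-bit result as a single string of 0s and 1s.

Place data at non-parity positions: p1 p2 0 p4 1 1 0
p1 (pos 1,3,5,7): XOR of data positions = 0⊕1⊕0 = 1
p2 (pos 2,3,6,7): XOR of data positions = 0⊕1⊕0 = 1
p4 (pos 4,5,6,7): XOR of data positions = 1⊕1⊕0 = 0
Codeword: 1100110

1100110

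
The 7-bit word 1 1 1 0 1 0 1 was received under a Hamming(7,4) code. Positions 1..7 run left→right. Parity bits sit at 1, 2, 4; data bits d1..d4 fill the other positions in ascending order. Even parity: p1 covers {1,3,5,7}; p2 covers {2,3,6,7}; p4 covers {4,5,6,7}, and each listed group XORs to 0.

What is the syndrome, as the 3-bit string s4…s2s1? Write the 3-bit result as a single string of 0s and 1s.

010

s1 (pos 1,3,5,7): 1⊕1⊕1⊕1 = 0
s2 (pos 2,3,6,7): 1⊕1⊕0⊕1 = 1
s4 (pos 4,5,6,7): 0⊕1⊕0⊕1 = 0
Syndrome s4…s1 = 010 → error at position 2.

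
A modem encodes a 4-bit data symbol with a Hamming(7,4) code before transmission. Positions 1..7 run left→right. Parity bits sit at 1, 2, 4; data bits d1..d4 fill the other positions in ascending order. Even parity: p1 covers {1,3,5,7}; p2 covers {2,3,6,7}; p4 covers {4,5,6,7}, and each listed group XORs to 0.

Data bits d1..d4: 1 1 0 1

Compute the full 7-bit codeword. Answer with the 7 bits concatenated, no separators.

1010101

Place data at non-parity positions: p1 p2 1 p4 1 0 1
p1 (pos 1,3,5,7): XOR of data positions = 1⊕1⊕1 = 1
p2 (pos 2,3,6,7): XOR of data positions = 1⊕0⊕1 = 0
p4 (pos 4,5,6,7): XOR of data positions = 1⊕0⊕1 = 0
Codeword: 1010101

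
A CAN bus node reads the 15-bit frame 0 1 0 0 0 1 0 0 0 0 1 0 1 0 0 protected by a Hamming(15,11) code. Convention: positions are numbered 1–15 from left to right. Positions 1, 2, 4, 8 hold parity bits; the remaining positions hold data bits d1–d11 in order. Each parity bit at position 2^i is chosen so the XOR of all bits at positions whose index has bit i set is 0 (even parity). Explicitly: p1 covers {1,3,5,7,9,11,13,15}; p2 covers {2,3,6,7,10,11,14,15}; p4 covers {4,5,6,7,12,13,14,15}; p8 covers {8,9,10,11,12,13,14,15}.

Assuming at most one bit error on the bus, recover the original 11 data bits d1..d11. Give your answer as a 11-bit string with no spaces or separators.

s1 (pos 1,3,5,7,9,11,13,15): 0⊕0⊕0⊕0⊕0⊕1⊕1⊕0 = 0
s2 (pos 2,3,6,7,10,11,14,15): 1⊕0⊕1⊕0⊕0⊕1⊕0⊕0 = 1
s4 (pos 4,5,6,7,12,13,14,15): 0⊕0⊕1⊕0⊕0⊕1⊕0⊕0 = 0
s8 (pos 8,9,10,11,12,13,14,15): 0⊕0⊕0⊕1⊕0⊕1⊕0⊕0 = 0
Syndrome s8…s1 = 0010 → error at position 2.
Flip position 2: 010001000010100 → 000001000010100
Read data bits from positions 3,5,6,7,9,10,11,12,13,14,15: 00100010100

00100010100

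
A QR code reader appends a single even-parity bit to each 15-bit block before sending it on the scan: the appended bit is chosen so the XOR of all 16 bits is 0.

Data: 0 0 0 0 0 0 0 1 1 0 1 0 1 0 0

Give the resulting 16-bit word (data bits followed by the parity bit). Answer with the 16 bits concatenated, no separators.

0000000110101000

XOR of the 15 data bits: 0⊕0⊕0⊕0⊕0⊕0⊕0⊕1⊕1⊕0⊕1⊕0⊕1⊕0⊕0 = 0
Parity bit = 0 (so all 16 bits XOR to 0).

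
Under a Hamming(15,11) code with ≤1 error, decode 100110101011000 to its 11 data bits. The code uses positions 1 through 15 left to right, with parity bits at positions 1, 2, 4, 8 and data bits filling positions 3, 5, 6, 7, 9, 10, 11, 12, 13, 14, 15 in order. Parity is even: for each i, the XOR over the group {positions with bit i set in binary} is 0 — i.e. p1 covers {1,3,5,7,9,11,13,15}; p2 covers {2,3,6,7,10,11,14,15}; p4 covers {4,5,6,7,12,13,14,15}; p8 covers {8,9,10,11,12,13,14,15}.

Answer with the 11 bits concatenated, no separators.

01010011000

s1 (pos 1,3,5,7,9,11,13,15): 1⊕0⊕1⊕1⊕1⊕1⊕0⊕0 = 1
s2 (pos 2,3,6,7,10,11,14,15): 0⊕0⊕0⊕1⊕0⊕1⊕0⊕0 = 0
s4 (pos 4,5,6,7,12,13,14,15): 1⊕1⊕0⊕1⊕1⊕0⊕0⊕0 = 0
s8 (pos 8,9,10,11,12,13,14,15): 0⊕1⊕0⊕1⊕1⊕0⊕0⊕0 = 1
Syndrome s8…s1 = 1001 → error at position 9.
Flip position 9: 100110101011000 → 100110100011000
Read data bits from positions 3,5,6,7,9,10,11,12,13,14,15: 01010011000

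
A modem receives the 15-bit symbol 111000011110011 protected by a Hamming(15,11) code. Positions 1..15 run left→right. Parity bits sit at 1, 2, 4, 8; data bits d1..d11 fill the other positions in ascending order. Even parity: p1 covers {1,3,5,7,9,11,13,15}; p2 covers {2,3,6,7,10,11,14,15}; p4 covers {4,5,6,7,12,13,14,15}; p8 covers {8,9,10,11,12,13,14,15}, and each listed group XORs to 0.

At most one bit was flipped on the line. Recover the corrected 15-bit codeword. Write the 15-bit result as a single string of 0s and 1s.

011000011110011

s1 (pos 1,3,5,7,9,11,13,15): 1⊕1⊕0⊕0⊕1⊕1⊕0⊕1 = 1
s2 (pos 2,3,6,7,10,11,14,15): 1⊕1⊕0⊕0⊕1⊕1⊕1⊕1 = 0
s4 (pos 4,5,6,7,12,13,14,15): 0⊕0⊕0⊕0⊕0⊕0⊕1⊕1 = 0
s8 (pos 8,9,10,11,12,13,14,15): 1⊕1⊕1⊕1⊕0⊕0⊕1⊕1 = 0
Syndrome s8…s1 = 0001 → error at position 1.
Flip position 1: 111000011110011 → 011000011110011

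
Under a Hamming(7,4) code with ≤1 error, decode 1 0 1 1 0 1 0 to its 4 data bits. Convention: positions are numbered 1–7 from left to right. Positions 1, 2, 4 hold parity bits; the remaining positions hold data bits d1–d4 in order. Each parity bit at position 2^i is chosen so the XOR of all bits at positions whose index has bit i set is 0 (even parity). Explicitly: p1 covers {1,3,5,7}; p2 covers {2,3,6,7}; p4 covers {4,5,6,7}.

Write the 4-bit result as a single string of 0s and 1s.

s1 (pos 1,3,5,7): 1⊕1⊕0⊕0 = 0
s2 (pos 2,3,6,7): 0⊕1⊕1⊕0 = 0
s4 (pos 4,5,6,7): 1⊕0⊕1⊕0 = 0
Syndrome s4…s1 = 000 → no error.
Read data bits from positions 3,5,6,7: 1010

1010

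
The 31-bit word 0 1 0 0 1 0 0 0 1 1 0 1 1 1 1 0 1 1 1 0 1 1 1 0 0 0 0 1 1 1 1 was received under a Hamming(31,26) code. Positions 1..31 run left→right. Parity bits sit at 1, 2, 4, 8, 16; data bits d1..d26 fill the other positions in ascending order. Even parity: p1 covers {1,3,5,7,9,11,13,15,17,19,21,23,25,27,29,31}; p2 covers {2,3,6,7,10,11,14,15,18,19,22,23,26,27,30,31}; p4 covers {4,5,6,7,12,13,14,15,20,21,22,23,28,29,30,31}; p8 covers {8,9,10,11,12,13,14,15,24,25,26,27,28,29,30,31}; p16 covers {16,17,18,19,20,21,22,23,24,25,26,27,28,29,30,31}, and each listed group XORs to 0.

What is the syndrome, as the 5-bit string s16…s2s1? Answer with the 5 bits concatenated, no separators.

s1 (pos 1,3,5,7,9,11,13,15,17,19,21,23,25,27,29,31): 0⊕0⊕1⊕0⊕1⊕0⊕1⊕1⊕1⊕1⊕1⊕1⊕0⊕0⊕1⊕1 = 0
s2 (pos 2,3,6,7,10,11,14,15,18,19,22,23,26,27,30,31): 1⊕0⊕0⊕0⊕1⊕0⊕1⊕1⊕1⊕1⊕1⊕1⊕0⊕0⊕1⊕1 = 0
s4 (pos 4,5,6,7,12,13,14,15,20,21,22,23,28,29,30,31): 0⊕1⊕0⊕0⊕1⊕1⊕1⊕1⊕0⊕1⊕1⊕1⊕1⊕1⊕1⊕1 = 0
s8 (pos 8,9,10,11,12,13,14,15,24,25,26,27,28,29,30,31): 0⊕1⊕1⊕0⊕1⊕1⊕1⊕1⊕0⊕0⊕0⊕0⊕1⊕1⊕1⊕1 = 0
s16 (pos 16,17,18,19,20,21,22,23,24,25,26,27,28,29,30,31): 0⊕1⊕1⊕1⊕0⊕1⊕1⊕1⊕0⊕0⊕0⊕0⊕1⊕1⊕1⊕1 = 0
Syndrome s16…s1 = 00000 → no error.

00000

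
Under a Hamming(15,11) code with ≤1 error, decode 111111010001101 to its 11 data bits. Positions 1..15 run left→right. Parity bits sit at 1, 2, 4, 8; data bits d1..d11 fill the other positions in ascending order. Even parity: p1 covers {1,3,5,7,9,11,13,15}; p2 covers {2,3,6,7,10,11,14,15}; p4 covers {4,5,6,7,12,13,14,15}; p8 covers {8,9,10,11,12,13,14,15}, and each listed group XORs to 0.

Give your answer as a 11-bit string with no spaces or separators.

s1 (pos 1,3,5,7,9,11,13,15): 1⊕1⊕1⊕0⊕0⊕0⊕1⊕1 = 1
s2 (pos 2,3,6,7,10,11,14,15): 1⊕1⊕1⊕0⊕0⊕0⊕0⊕1 = 0
s4 (pos 4,5,6,7,12,13,14,15): 1⊕1⊕1⊕0⊕1⊕1⊕0⊕1 = 0
s8 (pos 8,9,10,11,12,13,14,15): 1⊕0⊕0⊕0⊕1⊕1⊕0⊕1 = 0
Syndrome s8…s1 = 0001 → error at position 1.
Flip position 1: 111111010001101 → 011111010001101
Read data bits from positions 3,5,6,7,9,10,11,12,13,14,15: 11100001101

11100001101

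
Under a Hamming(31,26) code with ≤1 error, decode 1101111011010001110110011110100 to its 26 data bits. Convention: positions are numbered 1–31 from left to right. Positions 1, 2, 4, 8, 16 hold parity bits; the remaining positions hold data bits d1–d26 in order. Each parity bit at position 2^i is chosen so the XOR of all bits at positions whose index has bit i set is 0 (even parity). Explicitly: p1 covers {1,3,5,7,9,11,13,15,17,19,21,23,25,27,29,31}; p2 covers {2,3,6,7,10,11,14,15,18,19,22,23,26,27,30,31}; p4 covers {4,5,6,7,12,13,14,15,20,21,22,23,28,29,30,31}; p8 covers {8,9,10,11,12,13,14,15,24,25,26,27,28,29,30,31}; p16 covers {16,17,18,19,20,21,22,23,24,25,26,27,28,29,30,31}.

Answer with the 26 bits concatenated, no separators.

11111101000110110011110100

s1 (pos 1,3,5,7,9,11,13,15,17,19,21,23,25,27,29,31): 1⊕0⊕1⊕1⊕1⊕0⊕0⊕0⊕1⊕0⊕1⊕0⊕1⊕1⊕1⊕0 = 1
s2 (pos 2,3,6,7,10,11,14,15,18,19,22,23,26,27,30,31): 1⊕0⊕1⊕1⊕1⊕0⊕0⊕0⊕1⊕0⊕0⊕0⊕1⊕1⊕0⊕0 = 1
s4 (pos 4,5,6,7,12,13,14,15,20,21,22,23,28,29,30,31): 1⊕1⊕1⊕1⊕1⊕0⊕0⊕0⊕1⊕1⊕0⊕0⊕0⊕1⊕0⊕0 = 0
s8 (pos 8,9,10,11,12,13,14,15,24,25,26,27,28,29,30,31): 0⊕1⊕1⊕0⊕1⊕0⊕0⊕0⊕1⊕1⊕1⊕1⊕0⊕1⊕0⊕0 = 0
s16 (pos 16,17,18,19,20,21,22,23,24,25,26,27,28,29,30,31): 1⊕1⊕1⊕0⊕1⊕1⊕0⊕0⊕1⊕1⊕1⊕1⊕0⊕1⊕0⊕0 = 0
Syndrome s16…s1 = 00011 → error at position 3.
Flip position 3: 1101111011010001110110011110100 → 1111111011010001110110011110100
Read data bits from positions 3,5,6,7,9,10,11,12,13,14,15,17,18,19,20,21,22,23,24,25,26,27,28,29,30,31: 11111101000110110011110100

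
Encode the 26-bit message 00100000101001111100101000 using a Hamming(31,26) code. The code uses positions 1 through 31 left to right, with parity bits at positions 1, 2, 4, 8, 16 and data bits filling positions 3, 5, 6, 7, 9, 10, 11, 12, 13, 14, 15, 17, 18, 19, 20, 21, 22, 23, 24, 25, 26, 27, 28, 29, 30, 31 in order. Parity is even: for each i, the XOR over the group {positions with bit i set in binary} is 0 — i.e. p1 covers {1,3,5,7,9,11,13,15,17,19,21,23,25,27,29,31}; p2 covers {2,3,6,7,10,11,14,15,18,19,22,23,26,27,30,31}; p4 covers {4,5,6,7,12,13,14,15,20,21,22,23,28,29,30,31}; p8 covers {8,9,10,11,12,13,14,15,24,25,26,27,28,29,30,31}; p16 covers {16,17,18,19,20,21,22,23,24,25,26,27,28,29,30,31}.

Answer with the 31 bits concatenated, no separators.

1000010000001011001111100101000

Place data at non-parity positions: p1 p2 0 p4 0 1 0 p8 0 0 0 0 1 0 1 p16 0 0 1 1 1 1 1 0 0 1 0 1 0 0 0
p1 (pos 1,3,5,7,9,11,13,15,17,19,21,23,25,27,29,31): XOR of data positions = 0⊕0⊕0⊕0⊕0⊕1⊕1⊕0⊕1⊕1⊕1⊕0⊕0⊕0⊕0 = 1
p2 (pos 2,3,6,7,10,11,14,15,18,19,22,23,26,27,30,31): XOR of data positions = 0⊕1⊕0⊕0⊕0⊕0⊕1⊕0⊕1⊕1⊕1⊕1⊕0⊕0⊕0 = 0
p4 (pos 4,5,6,7,12,13,14,15,20,21,22,23,28,29,30,31): XOR of data positions = 0⊕1⊕0⊕0⊕1⊕0⊕1⊕1⊕1⊕1⊕1⊕1⊕0⊕0⊕0 = 0
p8 (pos 8,9,10,11,12,13,14,15,24,25,26,27,28,29,30,31): XOR of data positions = 0⊕0⊕0⊕0⊕1⊕0⊕1⊕0⊕0⊕1⊕0⊕1⊕0⊕0⊕0 = 0
p16 (pos 16,17,18,19,20,21,22,23,24,25,26,27,28,29,30,31): XOR of data positions = 0⊕0⊕1⊕1⊕1⊕1⊕1⊕0⊕0⊕1⊕0⊕1⊕0⊕0⊕0 = 1
Codeword: 1000010000001011001111100101000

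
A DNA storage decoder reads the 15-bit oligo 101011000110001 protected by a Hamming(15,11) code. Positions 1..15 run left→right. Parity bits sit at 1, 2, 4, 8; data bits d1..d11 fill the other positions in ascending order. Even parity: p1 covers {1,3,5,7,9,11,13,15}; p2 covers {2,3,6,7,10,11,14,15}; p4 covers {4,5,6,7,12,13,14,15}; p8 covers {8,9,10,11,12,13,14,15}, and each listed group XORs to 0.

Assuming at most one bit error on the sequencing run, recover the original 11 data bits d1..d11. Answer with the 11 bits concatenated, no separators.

11100110000

s1 (pos 1,3,5,7,9,11,13,15): 1⊕1⊕1⊕0⊕0⊕1⊕0⊕1 = 1
s2 (pos 2,3,6,7,10,11,14,15): 0⊕1⊕1⊕0⊕1⊕1⊕0⊕1 = 1
s4 (pos 4,5,6,7,12,13,14,15): 0⊕1⊕1⊕0⊕0⊕0⊕0⊕1 = 1
s8 (pos 8,9,10,11,12,13,14,15): 0⊕0⊕1⊕1⊕0⊕0⊕0⊕1 = 1
Syndrome s8…s1 = 1111 → error at position 15.
Flip position 15: 101011000110001 → 101011000110000
Read data bits from positions 3,5,6,7,9,10,11,12,13,14,15: 11100110000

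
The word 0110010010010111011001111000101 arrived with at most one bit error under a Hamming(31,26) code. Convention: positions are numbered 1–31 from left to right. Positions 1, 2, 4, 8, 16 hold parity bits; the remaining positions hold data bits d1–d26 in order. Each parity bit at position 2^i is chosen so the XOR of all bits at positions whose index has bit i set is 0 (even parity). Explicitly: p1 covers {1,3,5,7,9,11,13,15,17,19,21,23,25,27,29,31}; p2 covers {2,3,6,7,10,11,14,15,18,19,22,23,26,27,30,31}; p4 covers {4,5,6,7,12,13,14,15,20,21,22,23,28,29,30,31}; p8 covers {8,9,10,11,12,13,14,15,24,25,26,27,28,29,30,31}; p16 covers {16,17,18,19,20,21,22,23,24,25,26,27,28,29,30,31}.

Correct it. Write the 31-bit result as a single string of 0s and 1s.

0110010010010110011001111000101

s1 (pos 1,3,5,7,9,11,13,15,17,19,21,23,25,27,29,31): 0⊕1⊕0⊕0⊕1⊕0⊕0⊕1⊕0⊕1⊕0⊕1⊕1⊕0⊕1⊕1 = 0
s2 (pos 2,3,6,7,10,11,14,15,18,19,22,23,26,27,30,31): 1⊕1⊕1⊕0⊕0⊕0⊕1⊕1⊕1⊕1⊕1⊕1⊕0⊕0⊕0⊕1 = 0
s4 (pos 4,5,6,7,12,13,14,15,20,21,22,23,28,29,30,31): 0⊕0⊕1⊕0⊕1⊕0⊕1⊕1⊕0⊕0⊕1⊕1⊕0⊕1⊕0⊕1 = 0
s8 (pos 8,9,10,11,12,13,14,15,24,25,26,27,28,29,30,31): 0⊕1⊕0⊕0⊕1⊕0⊕1⊕1⊕1⊕1⊕0⊕0⊕0⊕1⊕0⊕1 = 0
s16 (pos 16,17,18,19,20,21,22,23,24,25,26,27,28,29,30,31): 1⊕0⊕1⊕1⊕0⊕0⊕1⊕1⊕1⊕1⊕0⊕0⊕0⊕1⊕0⊕1 = 1
Syndrome s16…s1 = 10000 → error at position 16.
Flip position 16: 0110010010010111011001111000101 → 0110010010010110011001111000101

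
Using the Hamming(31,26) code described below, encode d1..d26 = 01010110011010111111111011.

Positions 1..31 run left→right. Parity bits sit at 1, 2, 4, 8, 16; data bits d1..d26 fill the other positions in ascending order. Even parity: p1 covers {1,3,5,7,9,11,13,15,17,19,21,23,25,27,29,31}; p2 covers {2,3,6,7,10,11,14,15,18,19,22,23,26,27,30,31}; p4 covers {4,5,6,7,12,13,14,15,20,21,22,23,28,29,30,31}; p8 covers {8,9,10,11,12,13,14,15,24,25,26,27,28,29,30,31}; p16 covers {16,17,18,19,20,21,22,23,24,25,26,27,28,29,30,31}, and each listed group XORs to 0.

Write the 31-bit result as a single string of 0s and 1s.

1001101101100110010111111111011

Place data at non-parity positions: p1 p2 0 p4 1 0 1 p8 0 1 1 0 0 1 1 p16 0 1 0 1 1 1 1 1 1 1 1 1 0 1 1
p1 (pos 1,3,5,7,9,11,13,15,17,19,21,23,25,27,29,31): XOR of data positions = 0⊕1⊕1⊕0⊕1⊕0⊕1⊕0⊕0⊕1⊕1⊕1⊕1⊕0⊕1 = 1
p2 (pos 2,3,6,7,10,11,14,15,18,19,22,23,26,27,30,31): XOR of data positions = 0⊕0⊕1⊕1⊕1⊕1⊕1⊕1⊕0⊕1⊕1⊕1⊕1⊕1⊕1 = 0
p4 (pos 4,5,6,7,12,13,14,15,20,21,22,23,28,29,30,31): XOR of data positions = 1⊕0⊕1⊕0⊕0⊕1⊕1⊕1⊕1⊕1⊕1⊕1⊕0⊕1⊕1 = 1
p8 (pos 8,9,10,11,12,13,14,15,24,25,26,27,28,29,30,31): XOR of data positions = 0⊕1⊕1⊕0⊕0⊕1⊕1⊕1⊕1⊕1⊕1⊕1⊕0⊕1⊕1 = 1
p16 (pos 16,17,18,19,20,21,22,23,24,25,26,27,28,29,30,31): XOR of data positions = 0⊕1⊕0⊕1⊕1⊕1⊕1⊕1⊕1⊕1⊕1⊕1⊕0⊕1⊕1 = 0
Codeword: 1001101101100110010111111111011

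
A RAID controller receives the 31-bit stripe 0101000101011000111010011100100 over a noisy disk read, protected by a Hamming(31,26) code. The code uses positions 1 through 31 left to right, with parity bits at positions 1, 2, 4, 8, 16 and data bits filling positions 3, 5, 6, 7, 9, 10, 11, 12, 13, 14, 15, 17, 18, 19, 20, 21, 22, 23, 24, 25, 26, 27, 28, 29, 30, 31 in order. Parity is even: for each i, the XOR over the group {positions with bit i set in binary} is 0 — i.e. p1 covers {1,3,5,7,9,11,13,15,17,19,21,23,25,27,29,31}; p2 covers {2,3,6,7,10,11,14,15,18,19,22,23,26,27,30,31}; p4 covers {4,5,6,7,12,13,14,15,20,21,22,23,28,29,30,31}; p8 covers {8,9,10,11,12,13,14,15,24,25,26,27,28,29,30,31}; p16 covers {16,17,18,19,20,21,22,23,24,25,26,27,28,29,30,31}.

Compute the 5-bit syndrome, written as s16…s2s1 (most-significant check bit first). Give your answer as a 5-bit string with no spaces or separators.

s1 (pos 1,3,5,7,9,11,13,15,17,19,21,23,25,27,29,31): 0⊕0⊕0⊕0⊕0⊕0⊕1⊕0⊕1⊕1⊕1⊕0⊕1⊕0⊕1⊕0 = 0
s2 (pos 2,3,6,7,10,11,14,15,18,19,22,23,26,27,30,31): 1⊕0⊕0⊕0⊕1⊕0⊕0⊕0⊕1⊕1⊕0⊕0⊕1⊕0⊕0⊕0 = 1
s4 (pos 4,5,6,7,12,13,14,15,20,21,22,23,28,29,30,31): 1⊕0⊕0⊕0⊕1⊕1⊕0⊕0⊕0⊕1⊕0⊕0⊕0⊕1⊕0⊕0 = 1
s8 (pos 8,9,10,11,12,13,14,15,24,25,26,27,28,29,30,31): 1⊕0⊕1⊕0⊕1⊕1⊕0⊕0⊕1⊕1⊕1⊕0⊕0⊕1⊕0⊕0 = 0
s16 (pos 16,17,18,19,20,21,22,23,24,25,26,27,28,29,30,31): 0⊕1⊕1⊕1⊕0⊕1⊕0⊕0⊕1⊕1⊕1⊕0⊕0⊕1⊕0⊕0 = 0
Syndrome s16…s1 = 00110 → error at position 6.

00110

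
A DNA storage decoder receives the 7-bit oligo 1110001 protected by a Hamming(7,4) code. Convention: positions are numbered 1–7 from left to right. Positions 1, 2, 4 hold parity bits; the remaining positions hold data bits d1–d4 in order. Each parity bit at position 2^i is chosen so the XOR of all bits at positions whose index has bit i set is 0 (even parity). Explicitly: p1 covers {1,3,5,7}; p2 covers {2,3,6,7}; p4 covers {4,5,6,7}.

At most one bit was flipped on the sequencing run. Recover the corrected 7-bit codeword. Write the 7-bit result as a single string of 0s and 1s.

s1 (pos 1,3,5,7): 1⊕1⊕0⊕1 = 1
s2 (pos 2,3,6,7): 1⊕1⊕0⊕1 = 1
s4 (pos 4,5,6,7): 0⊕0⊕0⊕1 = 1
Syndrome s4…s1 = 111 → error at position 7.
Flip position 7: 1110001 → 1110000

1110000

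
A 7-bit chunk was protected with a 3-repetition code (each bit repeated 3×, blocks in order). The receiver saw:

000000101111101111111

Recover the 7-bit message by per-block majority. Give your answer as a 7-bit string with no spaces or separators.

0011111

Block 1 (000): 0 ones → 0
Block 2 (000): 0 ones → 0
Block 3 (101): 2 ones → 1
Block 4 (111): 3 ones → 1
Block 5 (101): 2 ones → 1
Block 6 (111): 3 ones → 1
Block 7 (111): 3 ones → 1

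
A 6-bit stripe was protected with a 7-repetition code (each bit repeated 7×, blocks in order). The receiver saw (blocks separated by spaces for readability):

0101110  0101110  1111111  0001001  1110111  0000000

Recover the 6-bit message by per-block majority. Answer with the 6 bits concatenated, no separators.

Block 1 (0101110): 4 ones → 1
Block 2 (0101110): 4 ones → 1
Block 3 (1111111): 7 ones → 1
Block 4 (0001001): 2 ones → 0
Block 5 (1110111): 6 ones → 1
Block 6 (0000000): 0 ones → 0

111010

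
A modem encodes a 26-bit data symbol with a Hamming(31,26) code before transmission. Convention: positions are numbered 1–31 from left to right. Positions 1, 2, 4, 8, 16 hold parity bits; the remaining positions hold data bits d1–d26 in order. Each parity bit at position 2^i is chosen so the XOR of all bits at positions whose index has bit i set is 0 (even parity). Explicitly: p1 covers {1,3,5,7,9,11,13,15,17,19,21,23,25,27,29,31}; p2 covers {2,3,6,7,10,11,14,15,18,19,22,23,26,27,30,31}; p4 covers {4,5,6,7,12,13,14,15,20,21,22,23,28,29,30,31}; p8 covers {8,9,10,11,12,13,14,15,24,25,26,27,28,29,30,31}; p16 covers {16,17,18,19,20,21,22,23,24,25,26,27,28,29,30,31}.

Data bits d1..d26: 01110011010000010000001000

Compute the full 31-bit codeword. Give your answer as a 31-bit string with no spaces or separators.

0001111000110100000010000001000

Place data at non-parity positions: p1 p2 0 p4 1 1 1 p8 0 0 1 1 0 1 0 p16 0 0 0 0 1 0 0 0 0 0 0 1 0 0 0
p1 (pos 1,3,5,7,9,11,13,15,17,19,21,23,25,27,29,31): XOR of data positions = 0⊕1⊕1⊕0⊕1⊕0⊕0⊕0⊕0⊕1⊕0⊕0⊕0⊕0⊕0 = 0
p2 (pos 2,3,6,7,10,11,14,15,18,19,22,23,26,27,30,31): XOR of data positions = 0⊕1⊕1⊕0⊕1⊕1⊕0⊕0⊕0⊕0⊕0⊕0⊕0⊕0⊕0 = 0
p4 (pos 4,5,6,7,12,13,14,15,20,21,22,23,28,29,30,31): XOR of data positions = 1⊕1⊕1⊕1⊕0⊕1⊕0⊕0⊕1⊕0⊕0⊕1⊕0⊕0⊕0 = 1
p8 (pos 8,9,10,11,12,13,14,15,24,25,26,27,28,29,30,31): XOR of data positions = 0⊕0⊕1⊕1⊕0⊕1⊕0⊕0⊕0⊕0⊕0⊕1⊕0⊕0⊕0 = 0
p16 (pos 16,17,18,19,20,21,22,23,24,25,26,27,28,29,30,31): XOR of data positions = 0⊕0⊕0⊕0⊕1⊕0⊕0⊕0⊕0⊕0⊕0⊕1⊕0⊕0⊕0 = 0
Codeword: 0001111000110100000010000001000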